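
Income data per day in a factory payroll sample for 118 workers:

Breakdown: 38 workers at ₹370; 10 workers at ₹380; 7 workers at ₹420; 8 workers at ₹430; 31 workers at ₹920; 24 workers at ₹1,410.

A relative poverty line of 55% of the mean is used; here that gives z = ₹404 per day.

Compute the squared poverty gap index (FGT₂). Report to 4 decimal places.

Below the line: 38×₹370, 10×₹380 (q = 48 of N = 118).
Shortfall ratios: (404−370)/404 = 0.0842 (×38); (404−380)/404 = 0.0594 (×10).
Squared: 0.0071 (×38); 0.0035 (×10).
Sum = 0.304431; P₂ = 0.304431 / 118 = 0.0026.

0.0026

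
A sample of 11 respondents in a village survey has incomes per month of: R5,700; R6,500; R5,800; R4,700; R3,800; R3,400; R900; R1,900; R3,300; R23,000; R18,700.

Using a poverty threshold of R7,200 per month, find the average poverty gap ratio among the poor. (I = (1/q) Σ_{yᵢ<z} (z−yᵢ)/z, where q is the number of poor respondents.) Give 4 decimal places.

0.4444

Poor units: R900, R1,900, R3,300, R3,400, R3,800, R4,700, R5,700, R5,800, R6,500 (q = 9 of N = 11).
Shortfall ratios (z−y)/z: 0.8750, 0.7361, 0.5417, 0.5278, 0.4722, 0.3472, 0.2083, 0.1944, 0.0972; sum = 4.000000.
The income-gap ratio divides by q (the poor only): 4.000000 / 9 = 0.4444.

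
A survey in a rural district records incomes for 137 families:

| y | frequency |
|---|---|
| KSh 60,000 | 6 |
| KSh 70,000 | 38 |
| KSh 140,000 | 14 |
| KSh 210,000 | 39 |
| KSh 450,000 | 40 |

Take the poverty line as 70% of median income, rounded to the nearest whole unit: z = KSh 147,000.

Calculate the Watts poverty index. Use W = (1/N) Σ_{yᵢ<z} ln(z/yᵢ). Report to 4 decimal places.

0.2500

Incomes under z: 6×KSh 60,000, 38×KSh 70,000, 14×KSh 140,000 (q = 58 of N = 137).
Log gaps: ln(147000/60000) = 0.8961 (×6); ln(147000/70000) = 0.7419 (×38); ln(147000/140000) = 0.0488 (×14).
W = 34.253210 / 137 = 0.2500.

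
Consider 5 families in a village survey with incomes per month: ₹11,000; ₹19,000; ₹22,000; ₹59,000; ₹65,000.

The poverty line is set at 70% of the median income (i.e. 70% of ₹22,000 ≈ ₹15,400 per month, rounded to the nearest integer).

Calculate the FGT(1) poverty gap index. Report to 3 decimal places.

0.057

Incomes under z: ₹11,000 (q = 1 of N = 5).
Relative gaps: (15400−11000)/15400 = 0.2857.
Sum of shortfalls = 0.285714; P₁ averages over all N: 0.285714 / 5 = 0.057.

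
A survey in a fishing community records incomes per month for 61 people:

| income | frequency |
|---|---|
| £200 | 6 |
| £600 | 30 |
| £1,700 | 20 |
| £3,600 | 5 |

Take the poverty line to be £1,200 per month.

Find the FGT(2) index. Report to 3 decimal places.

Below the line: 6×£200, 30×£600 (q = 36 of N = 61).
Normalized shortfalls: (1200−200)/1200 = 0.8333 (×6); (1200−600)/1200 = 0.5000 (×30).
Squared: 0.6944 (×6); 0.2500 (×30).
Sum = 11.666667; P₂ = 11.666667 / 61 = 0.191.

0.191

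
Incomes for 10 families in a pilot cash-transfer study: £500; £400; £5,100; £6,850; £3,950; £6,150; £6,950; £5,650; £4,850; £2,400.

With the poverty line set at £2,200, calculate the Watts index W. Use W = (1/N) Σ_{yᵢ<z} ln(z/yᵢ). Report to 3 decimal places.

0.319

Poor units: £400, £500 (q = 2 of N = 10).
ln(z/y) terms: ln(2200/400) = 1.7047; ln(2200/500) = 1.4816.
W = 3.186353 / 10 = 0.319.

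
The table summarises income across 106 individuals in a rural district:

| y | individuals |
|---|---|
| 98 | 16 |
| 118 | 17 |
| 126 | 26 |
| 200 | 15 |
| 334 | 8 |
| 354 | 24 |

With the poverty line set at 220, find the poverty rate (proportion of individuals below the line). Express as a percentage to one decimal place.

69.8%

74 of the 106 individuals have income below 220.
H = 74/106 = 69.8%.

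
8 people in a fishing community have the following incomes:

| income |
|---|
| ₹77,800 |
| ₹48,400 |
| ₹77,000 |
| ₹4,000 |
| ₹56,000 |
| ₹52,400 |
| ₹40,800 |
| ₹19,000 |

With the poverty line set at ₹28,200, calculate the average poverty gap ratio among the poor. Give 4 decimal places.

Poor units: ₹4,000, ₹19,000 (q = 2 of N = 8).
Relative gaps: 0.8582, 0.3262; sum = 1.184397.
The income-gap ratio divides by q (the poor only): 1.184397 / 2 = 0.5922.

0.5922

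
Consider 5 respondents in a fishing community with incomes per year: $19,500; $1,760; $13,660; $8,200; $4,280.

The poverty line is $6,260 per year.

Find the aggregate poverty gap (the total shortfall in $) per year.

Poor units: $1,760, $4,280 (q = 2 of N = 5).
Individual gaps: 6260−1760 = 4500; 6260−4280 = 1980.
Aggregate gap = $6,480.

$6,480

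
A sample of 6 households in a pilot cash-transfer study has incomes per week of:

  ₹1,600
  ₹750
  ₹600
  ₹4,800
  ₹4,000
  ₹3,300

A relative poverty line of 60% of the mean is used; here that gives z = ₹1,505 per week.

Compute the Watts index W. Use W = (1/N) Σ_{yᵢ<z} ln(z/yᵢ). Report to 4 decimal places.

Incomes under z: ₹600, ₹750 (q = 2 of N = 6).
ln(z/y) terms: ln(1505/600) = 0.9196; ln(1505/750) = 0.6965.
W = 1.616093 / 6 = 0.2693.

0.2693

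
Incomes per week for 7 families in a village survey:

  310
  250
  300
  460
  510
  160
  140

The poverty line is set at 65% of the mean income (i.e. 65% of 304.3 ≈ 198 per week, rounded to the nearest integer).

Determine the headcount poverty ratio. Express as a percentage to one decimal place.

2 of the 7 families have income below 198.
H = 2/7 = 28.6%.

28.6%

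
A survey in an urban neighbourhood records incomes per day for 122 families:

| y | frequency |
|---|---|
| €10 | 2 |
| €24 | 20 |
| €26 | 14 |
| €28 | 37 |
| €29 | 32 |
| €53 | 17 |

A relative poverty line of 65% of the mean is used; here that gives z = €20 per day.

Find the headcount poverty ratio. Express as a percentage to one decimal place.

2 of the 122 families have income below €20.
H = 2/122 = 1.6%.

1.6%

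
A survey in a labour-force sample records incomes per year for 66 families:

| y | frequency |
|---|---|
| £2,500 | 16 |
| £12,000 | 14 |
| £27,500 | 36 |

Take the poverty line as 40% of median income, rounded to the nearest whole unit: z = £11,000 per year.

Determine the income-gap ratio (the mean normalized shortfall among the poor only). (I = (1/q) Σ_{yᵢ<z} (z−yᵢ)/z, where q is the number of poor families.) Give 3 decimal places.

Incomes under z: 16×£2,500 (q = 16 of N = 66).
Shortfall ratios (z−y)/z: 0.7727 (×16); sum = 12.363636.
I averages over the q = 16 poor units only: 12.363636 / 16 = 0.773.

0.773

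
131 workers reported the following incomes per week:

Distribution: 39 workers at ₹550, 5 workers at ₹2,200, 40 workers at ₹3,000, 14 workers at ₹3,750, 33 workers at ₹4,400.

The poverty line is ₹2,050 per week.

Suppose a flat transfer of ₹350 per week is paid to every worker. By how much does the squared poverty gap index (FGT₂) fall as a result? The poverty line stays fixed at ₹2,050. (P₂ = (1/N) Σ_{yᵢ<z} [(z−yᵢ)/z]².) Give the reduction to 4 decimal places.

Before: below the line — 39×₹550; squared poverty gap index (FGT₂) = 0.159393.
After the ₹350 transfer: below the line — 39×₹900; squared poverty gap index (FGT₂) = 0.093687.
Reduction = 0.159393 − 0.093687 = 0.0657.

0.0657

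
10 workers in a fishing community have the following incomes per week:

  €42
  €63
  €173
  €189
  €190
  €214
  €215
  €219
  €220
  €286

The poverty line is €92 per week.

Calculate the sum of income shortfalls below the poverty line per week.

Below the line: €42, €63 (q = 2 of N = 10).
Individual gaps: 92−42 = 50; 92−63 = 29.
Aggregate gap = €79.

€79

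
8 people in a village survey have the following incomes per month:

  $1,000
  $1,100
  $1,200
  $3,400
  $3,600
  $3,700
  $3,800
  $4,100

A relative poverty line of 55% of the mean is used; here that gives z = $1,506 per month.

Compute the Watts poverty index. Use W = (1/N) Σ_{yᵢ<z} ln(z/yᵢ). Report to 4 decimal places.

0.1188

Below the line: $1,000, $1,100, $1,200 (q = 3 of N = 8).
ln(z/y) terms: ln(1506/1000) = 0.4095; ln(1506/1100) = 0.3141; ln(1506/1200) = 0.2271.
W = 0.950740 / 8 = 0.1188.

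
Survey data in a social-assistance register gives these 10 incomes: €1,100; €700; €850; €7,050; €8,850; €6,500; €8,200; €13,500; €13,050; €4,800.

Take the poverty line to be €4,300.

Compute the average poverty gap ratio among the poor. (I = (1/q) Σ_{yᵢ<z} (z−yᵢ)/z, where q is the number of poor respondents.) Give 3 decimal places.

0.795

Poor units: €700, €850, €1,100 (q = 3 of N = 10).
Relative gaps: 0.8372, 0.8023, 0.7442; sum = 2.383721.
I averages over the q = 3 poor units only: 2.383721 / 3 = 0.795.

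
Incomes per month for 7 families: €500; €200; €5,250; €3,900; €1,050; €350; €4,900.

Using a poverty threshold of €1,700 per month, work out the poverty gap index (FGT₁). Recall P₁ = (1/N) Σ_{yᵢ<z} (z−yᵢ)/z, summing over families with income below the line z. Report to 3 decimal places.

Poor units: €200, €350, €500, €1,050 (q = 4 of N = 7).
Shortfall ratios: (1700−200)/1700 = 0.8824; (1700−350)/1700 = 0.7941; (1700−500)/1700 = 0.7059; (1700−1050)/1700 = 0.3824.
Sum of shortfalls = 2.764706; P₁ averages over all N: 2.764706 / 7 = 0.395.

0.395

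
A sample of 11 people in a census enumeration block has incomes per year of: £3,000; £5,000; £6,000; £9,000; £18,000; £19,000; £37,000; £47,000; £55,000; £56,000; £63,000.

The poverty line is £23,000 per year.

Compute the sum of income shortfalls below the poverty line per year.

Poor units: £3,000, £5,000, £6,000, £9,000, £18,000, £19,000 (q = 6 of N = 11).
Individual gaps: 23000−3000 = 20000; 23000−5000 = 18000; 23000−6000 = 17000; 23000−9000 = 14000; 23000−18000 = 5000; 23000−19000 = 4000.
Aggregate gap = £78,000.

£78,000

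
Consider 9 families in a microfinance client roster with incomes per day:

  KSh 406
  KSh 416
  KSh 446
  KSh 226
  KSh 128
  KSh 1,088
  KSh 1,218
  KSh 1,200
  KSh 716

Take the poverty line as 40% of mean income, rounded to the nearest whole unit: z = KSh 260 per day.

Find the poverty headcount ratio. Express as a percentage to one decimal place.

22.2%

2 of the 9 families have income below KSh 260.
H = 2/9 = 22.2%.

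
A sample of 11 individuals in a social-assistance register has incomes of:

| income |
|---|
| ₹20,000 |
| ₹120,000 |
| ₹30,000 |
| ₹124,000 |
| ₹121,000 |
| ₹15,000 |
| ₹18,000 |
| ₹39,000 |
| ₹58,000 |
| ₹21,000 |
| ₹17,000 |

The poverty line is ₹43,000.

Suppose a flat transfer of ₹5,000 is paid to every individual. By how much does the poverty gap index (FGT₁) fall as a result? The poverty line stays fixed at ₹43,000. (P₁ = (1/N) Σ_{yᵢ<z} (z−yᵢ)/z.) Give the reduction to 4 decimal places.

Before: below the line — ₹15,000, ₹17,000, ₹18,000, ₹20,000, ₹21,000, ₹30,000, ₹39,000; poverty gap index (FGT₁) = 0.298097.
After the ₹5,000 transfer: below the line — ₹20,000, ₹22,000, ₹23,000, ₹25,000, ₹26,000, ₹35,000; poverty gap index (FGT₁) = 0.226216.
Reduction = 0.298097 − 0.226216 = 0.0719.

0.0719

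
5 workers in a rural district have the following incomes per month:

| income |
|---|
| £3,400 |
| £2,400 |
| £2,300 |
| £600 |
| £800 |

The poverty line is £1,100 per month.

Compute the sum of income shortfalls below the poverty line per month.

Poor units: £600, £800 (q = 2 of N = 5).
Individual gaps: 1100−600 = 500; 1100−800 = 300.
Aggregate gap = £800.

£800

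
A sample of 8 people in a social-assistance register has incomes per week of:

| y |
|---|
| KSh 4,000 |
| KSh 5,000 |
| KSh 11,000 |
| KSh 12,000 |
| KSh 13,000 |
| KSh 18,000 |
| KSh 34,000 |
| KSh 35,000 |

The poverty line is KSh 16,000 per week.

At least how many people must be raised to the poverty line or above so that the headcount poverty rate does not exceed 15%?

Currently q = 5 of N = 8 are below the line (H = 0.625).
A headcount ratio of at most 15% allows at most ⌊0.15 × 8⌋ = 1 poor people.
So at least 5 − 1 = 4 must be lifted.

4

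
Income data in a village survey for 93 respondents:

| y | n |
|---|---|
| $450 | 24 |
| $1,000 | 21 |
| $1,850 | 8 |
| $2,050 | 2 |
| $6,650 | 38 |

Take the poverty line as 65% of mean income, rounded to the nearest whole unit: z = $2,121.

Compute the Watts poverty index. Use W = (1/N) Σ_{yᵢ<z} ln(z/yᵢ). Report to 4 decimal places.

0.5824

Poor units: 24×$450, 21×$1,000, 8×$1,850, 2×$2,050 (q = 55 of N = 93).
ln(z/y) terms: ln(2121/450) = 1.5504 (×24); ln(2121/1000) = 0.7519 (×21); ln(2121/1850) = 0.1367 (×8); ln(2121/2050) = 0.0340 (×2).
W = 54.160842 / 93 = 0.5824.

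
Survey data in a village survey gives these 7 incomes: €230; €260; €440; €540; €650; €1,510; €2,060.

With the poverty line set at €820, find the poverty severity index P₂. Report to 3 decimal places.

Incomes under z: €230, €260, €440, €540, €650 (q = 5 of N = 7).
Normalized shortfalls: (820−230)/820 = 0.7195; (820−260)/820 = 0.6829; (820−440)/820 = 0.4634; (820−540)/820 = 0.3415; (820−650)/820 = 0.2073.
Squared: 0.5177; 0.4664; 0.2148; 0.1166; 0.0430.
Sum = 1.358418; P₂ = 1.358418 / 7 = 0.194.

0.194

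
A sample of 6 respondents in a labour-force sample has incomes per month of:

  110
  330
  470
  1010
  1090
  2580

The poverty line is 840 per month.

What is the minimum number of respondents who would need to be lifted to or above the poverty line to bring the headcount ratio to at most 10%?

3 of the 6 respondents are poor, so H = 3/6 = 0.500.
A headcount ratio of at most 10% allows at most ⌊0.10 × 6⌋ = 0 poor respondents.
So at least 3 − 0 = 3 must be lifted.

3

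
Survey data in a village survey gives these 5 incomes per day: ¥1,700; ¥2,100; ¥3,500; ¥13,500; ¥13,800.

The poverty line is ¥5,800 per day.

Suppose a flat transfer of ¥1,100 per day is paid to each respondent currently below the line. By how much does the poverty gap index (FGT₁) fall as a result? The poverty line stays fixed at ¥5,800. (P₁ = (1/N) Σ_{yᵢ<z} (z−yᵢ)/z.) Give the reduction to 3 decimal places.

0.114

Before: below the line — ¥1,700, ¥2,100, ¥3,500; poverty gap index (FGT₁) = 0.34828.
After the ¥1,100 transfer: below the line — ¥2,800, ¥3,200, ¥4,600; poverty gap index (FGT₁) = 0.23448.
Reduction = 0.34828 − 0.23448 = 0.114.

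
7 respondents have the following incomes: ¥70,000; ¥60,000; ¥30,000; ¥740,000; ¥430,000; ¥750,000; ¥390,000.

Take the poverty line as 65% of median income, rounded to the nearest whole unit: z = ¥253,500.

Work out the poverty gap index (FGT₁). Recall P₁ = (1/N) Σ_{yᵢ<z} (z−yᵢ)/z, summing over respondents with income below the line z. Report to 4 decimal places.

Incomes under z: ¥30,000, ¥60,000, ¥70,000 (q = 3 of N = 7).
Normalized shortfalls: (253500−30000)/253500 = 0.8817; (253500−60000)/253500 = 0.7633; (253500−70000)/253500 = 0.7239.
Sum of shortfalls = 2.368836; P₁ averages over all N: 2.368836 / 7 = 0.3384.

0.3384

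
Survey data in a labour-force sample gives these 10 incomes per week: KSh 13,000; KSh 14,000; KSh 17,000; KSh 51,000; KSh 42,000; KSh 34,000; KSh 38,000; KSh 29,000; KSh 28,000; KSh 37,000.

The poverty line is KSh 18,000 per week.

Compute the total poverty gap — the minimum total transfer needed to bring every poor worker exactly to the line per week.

Incomes under z: KSh 13,000, KSh 14,000, KSh 17,000 (q = 3 of N = 10).
Individual gaps: 18000−13000 = 5000; 18000−14000 = 4000; 18000−17000 = 1000.
Aggregate gap = KSh 10,000.

KSh 10,000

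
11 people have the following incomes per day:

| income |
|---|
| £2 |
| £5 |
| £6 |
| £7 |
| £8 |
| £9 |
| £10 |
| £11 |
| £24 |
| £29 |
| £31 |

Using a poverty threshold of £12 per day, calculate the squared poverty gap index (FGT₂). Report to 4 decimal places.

Incomes under z: £2, £5, £6, £7, £8, £9, £10, £11 (q = 8 of N = 11).
Gap ratios (z−y)/z: (12−2)/12 = 0.8333; (12−5)/12 = 0.5833; (12−6)/12 = 0.5000; (12−7)/12 = 0.4167; (12−8)/12 = 0.3333; (12−9)/12 = 0.2500; (12−10)/12 = 0.1667; (12−11)/12 = 0.0833.
Squared: 0.6944; 0.3403; 0.2500; 0.1736; 0.1111; 0.0625; 0.0278; 0.0069.
Sum = 1.666667; P₂ = 1.666667 / 11 = 0.1515.

0.1515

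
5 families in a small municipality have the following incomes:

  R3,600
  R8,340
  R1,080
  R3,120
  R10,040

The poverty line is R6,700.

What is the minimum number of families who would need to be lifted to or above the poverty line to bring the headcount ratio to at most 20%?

2

3 of the 5 families are poor, so H = 3/5 = 0.600.
A headcount ratio of at most 20% allows at most ⌊0.20 × 5⌋ = 1 poor families.
So at least 3 − 1 = 2 must be lifted.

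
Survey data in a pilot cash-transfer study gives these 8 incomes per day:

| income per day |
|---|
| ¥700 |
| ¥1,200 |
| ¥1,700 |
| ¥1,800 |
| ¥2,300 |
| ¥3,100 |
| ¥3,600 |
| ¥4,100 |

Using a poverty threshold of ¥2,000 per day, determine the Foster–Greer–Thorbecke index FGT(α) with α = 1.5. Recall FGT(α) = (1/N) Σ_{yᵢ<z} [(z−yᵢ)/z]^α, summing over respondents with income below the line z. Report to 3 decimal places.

Below z: ¥700, ¥1,200, ¥1,700, ¥1,800 (q = 4 of N = 8).
Shortfall ratios: (2000−700)/2000 = 0.6500; (2000−1200)/2000 = 0.4000; (2000−1700)/2000 = 0.1500; (2000−1800)/2000 = 0.1000.
Raised to α = 1.5: 0.52405; 0.25298; 0.05809; 0.03162.
Sum = 0.866746; FGT(1.5) = 0.866746 / 8 = 0.108.

0.108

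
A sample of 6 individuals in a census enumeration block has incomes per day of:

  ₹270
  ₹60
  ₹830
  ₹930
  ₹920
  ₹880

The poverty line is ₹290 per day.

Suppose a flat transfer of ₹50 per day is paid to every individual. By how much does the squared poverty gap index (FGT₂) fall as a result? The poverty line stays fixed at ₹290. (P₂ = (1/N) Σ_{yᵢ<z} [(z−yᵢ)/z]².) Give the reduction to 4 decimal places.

Before: below the line — ₹60, ₹270; squared poverty gap index (FGT₂) = 0.105628.
After the ₹50 transfer: below the line — ₹110; squared poverty gap index (FGT₂) = 0.064209.
Reduction = 0.105628 − 0.064209 = 0.0414.

0.0414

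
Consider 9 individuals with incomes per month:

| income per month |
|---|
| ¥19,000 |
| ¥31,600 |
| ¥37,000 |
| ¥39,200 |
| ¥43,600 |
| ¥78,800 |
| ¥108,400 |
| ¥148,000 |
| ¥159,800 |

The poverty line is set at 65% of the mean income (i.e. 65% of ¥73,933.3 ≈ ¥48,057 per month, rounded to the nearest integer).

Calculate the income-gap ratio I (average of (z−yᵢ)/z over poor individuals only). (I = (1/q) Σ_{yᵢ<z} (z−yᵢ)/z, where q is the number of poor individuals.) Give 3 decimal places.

Poor units: ¥19,000, ¥31,600, ¥37,000, ¥39,200, ¥43,600 (q = 5 of N = 9).
Relative gaps: 0.6046, 0.3424, 0.2301, 0.1843, 0.0927; sum = 1.454211.
I averages over the q = 5 poor units only: 1.454211 / 5 = 0.291.

0.291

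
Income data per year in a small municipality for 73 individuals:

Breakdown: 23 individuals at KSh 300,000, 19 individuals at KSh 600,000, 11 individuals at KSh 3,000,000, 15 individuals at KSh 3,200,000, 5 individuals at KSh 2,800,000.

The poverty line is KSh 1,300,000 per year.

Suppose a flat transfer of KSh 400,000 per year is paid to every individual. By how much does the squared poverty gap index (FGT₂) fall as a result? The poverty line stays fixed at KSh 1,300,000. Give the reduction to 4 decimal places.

0.1809

Before: below the line — 23×KSh 300,000, 19×KSh 600,000; squared poverty gap index (FGT₂) = 0.261895.
After the KSh 400,000 transfer: below the line — 23×KSh 700,000, 19×KSh 1,000,000; squared poverty gap index (FGT₂) = 0.080976.
Reduction = 0.261895 − 0.080976 = 0.1809.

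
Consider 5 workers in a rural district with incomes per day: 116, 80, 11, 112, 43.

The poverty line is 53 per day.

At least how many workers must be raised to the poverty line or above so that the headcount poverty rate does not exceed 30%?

Currently q = 2 of N = 5 are below the line (H = 0.400).
A headcount ratio of at most 30% allows at most ⌊0.30 × 5⌋ = 1 poor workers.
So at least 2 − 1 = 1 must be lifted.

1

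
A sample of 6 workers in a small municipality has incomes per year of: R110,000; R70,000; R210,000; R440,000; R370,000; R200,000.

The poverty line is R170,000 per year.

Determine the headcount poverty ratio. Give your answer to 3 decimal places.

2 of the 6 workers have income below R170,000.
H = 2/6 = 0.333.

0.333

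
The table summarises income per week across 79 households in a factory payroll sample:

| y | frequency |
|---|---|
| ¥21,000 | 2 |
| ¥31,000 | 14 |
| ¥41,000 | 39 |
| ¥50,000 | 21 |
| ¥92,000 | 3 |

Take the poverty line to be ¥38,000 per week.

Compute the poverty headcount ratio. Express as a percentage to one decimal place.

20.3%

16 of the 79 households have income below ¥38,000.
H = 16/79 = 20.3%.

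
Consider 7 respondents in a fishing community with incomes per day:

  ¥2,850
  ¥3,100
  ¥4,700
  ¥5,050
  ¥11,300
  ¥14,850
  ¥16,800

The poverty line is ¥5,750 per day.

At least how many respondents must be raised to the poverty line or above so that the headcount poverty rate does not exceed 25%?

4 of the 7 respondents are poor, so H = 4/7 = 0.571.
A headcount ratio of at most 25% allows at most ⌊0.25 × 7⌋ = 1 poor respondents.
So at least 4 − 1 = 3 must be lifted.

3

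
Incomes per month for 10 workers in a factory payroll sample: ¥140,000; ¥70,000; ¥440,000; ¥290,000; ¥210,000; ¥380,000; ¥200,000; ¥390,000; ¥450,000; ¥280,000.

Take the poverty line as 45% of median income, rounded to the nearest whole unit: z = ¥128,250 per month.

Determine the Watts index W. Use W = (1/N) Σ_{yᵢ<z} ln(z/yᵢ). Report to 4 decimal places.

0.0605

Below the line: ¥70,000 (q = 1 of N = 10).
Log shortfalls: ln(128250/70000) = 0.6055.
W = 0.605486 / 10 = 0.0605.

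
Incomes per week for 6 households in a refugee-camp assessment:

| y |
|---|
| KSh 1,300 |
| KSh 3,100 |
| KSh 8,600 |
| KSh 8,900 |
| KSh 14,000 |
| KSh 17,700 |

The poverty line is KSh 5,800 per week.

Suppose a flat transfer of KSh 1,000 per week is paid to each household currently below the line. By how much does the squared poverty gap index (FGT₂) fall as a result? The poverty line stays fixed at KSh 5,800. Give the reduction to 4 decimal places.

Before: below the line — KSh 1,300, KSh 3,100; squared poverty gap index (FGT₂) = 0.136445.
After the KSh 1,000 transfer: below the line — KSh 2,300, KSh 4,100; squared poverty gap index (FGT₂) = 0.075010.
Reduction = 0.136445 − 0.075010 = 0.0614.

0.0614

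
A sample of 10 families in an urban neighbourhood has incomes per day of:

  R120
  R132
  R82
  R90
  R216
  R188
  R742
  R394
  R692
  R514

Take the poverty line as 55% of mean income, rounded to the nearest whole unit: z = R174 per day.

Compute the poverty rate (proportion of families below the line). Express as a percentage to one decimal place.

4 of the 10 families have income below R174.
H = 4/10 = 40.0%.

40.0%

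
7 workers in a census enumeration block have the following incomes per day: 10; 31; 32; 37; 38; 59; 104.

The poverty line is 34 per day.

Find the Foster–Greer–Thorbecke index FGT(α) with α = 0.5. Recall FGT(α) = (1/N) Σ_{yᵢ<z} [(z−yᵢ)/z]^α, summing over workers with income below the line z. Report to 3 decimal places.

0.197

Below the line: 10, 31, 32 (q = 3 of N = 7).
Relative gaps: (34−10)/34 = 0.7059; (34−31)/34 = 0.0882; (34−32)/34 = 0.0588.
Raised to α = 0.5: 0.84017; 0.29704; 0.24254.
Sum = 1.379748; FGT(0.5) = 1.379748 / 7 = 0.197.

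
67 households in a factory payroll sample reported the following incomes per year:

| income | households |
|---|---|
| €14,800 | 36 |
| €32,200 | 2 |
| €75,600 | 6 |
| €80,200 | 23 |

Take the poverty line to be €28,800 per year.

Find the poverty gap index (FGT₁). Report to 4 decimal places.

Below z: 36×€14,800 (q = 36 of N = 67).
Shortfall ratios: (28800−14800)/28800 = 0.4861 (×36).
Sum of shortfalls = 17.500000; P₁ averages over all N: 17.500000 / 67 = 0.2612.

0.2612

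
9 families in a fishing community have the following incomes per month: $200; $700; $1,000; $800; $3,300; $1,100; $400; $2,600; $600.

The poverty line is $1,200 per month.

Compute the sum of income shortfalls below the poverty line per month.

Below z: $200, $400, $600, $700, $800, $1,000, $1,100 (q = 7 of N = 9).
Individual gaps: 1200−200 = 1000; 1200−400 = 800; 1200−600 = 600; 1200−700 = 500; 1200−800 = 400; 1200−1000 = 200; 1200−1100 = 100.
Aggregate gap = $3,600.

$3,600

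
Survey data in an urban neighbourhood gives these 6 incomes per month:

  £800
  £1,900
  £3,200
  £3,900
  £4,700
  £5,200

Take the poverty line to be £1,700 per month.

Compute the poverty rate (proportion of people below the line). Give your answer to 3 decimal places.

0.167

1 of the 6 people have income below £1,700.
H = 1/6 = 0.167.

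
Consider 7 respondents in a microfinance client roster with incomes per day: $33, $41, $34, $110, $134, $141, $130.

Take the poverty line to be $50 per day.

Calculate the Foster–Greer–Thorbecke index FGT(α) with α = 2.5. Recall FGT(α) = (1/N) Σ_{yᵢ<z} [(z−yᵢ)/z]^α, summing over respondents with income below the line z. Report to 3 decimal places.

Below z: $33, $34, $41 (q = 3 of N = 7).
Gap ratios (z−y)/z: (50−33)/50 = 0.3400; (50−34)/50 = 0.3200; (50−41)/50 = 0.1800.
Raised to α = 2.5: 0.06741; 0.05793; 0.01375.
Sum = 0.139078; FGT(2.5) = 0.139078 / 7 = 0.020.

0.020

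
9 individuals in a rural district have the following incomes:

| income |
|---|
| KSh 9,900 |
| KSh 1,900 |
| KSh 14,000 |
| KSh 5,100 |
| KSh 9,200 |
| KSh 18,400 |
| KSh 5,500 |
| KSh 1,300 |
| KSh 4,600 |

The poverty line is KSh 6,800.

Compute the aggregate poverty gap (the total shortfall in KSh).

Below z: KSh 1,300, KSh 1,900, KSh 4,600, KSh 5,100, KSh 5,500 (q = 5 of N = 9).
Individual gaps: 6800−1300 = 5500; 6800−1900 = 4900; 6800−4600 = 2200; 6800−5100 = 1700; 6800−5500 = 1300.
Aggregate gap = KSh 15,600.

KSh 15,600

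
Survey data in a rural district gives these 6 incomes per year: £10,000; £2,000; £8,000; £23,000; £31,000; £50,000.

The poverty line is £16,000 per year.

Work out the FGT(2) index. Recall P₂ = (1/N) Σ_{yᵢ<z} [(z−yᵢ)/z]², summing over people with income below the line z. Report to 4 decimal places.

0.1927

Below z: £2,000, £8,000, £10,000 (q = 3 of N = 6).
Relative gaps: (16000−2000)/16000 = 0.8750; (16000−8000)/16000 = 0.5000; (16000−10000)/16000 = 0.3750.
Squared: 0.7656; 0.2500; 0.1406.
Sum = 1.156250; P₂ = 1.156250 / 6 = 0.1927.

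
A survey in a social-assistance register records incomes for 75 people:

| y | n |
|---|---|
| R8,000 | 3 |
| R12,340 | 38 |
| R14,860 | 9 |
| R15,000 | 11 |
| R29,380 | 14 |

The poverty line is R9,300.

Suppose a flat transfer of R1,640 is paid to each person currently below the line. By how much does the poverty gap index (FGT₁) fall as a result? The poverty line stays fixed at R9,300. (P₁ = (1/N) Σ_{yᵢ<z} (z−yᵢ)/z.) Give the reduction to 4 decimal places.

0.0056

Before: below the line — 3×R8,000; poverty gap index (FGT₁) = 0.005591.
After the R1,640 transfer: below the line — none; poverty gap index (FGT₁) = 0.000000.
Reduction = 0.005591 − 0.000000 = 0.0056.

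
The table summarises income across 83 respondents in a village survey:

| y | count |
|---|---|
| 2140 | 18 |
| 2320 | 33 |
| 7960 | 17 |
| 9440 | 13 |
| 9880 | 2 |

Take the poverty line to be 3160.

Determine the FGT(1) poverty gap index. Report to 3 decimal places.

Poor units: 18×2140, 33×2320 (q = 51 of N = 83).
Gap ratios (z−y)/z: (3160−2140)/3160 = 0.3228 (×18); (3160−2320)/3160 = 0.2658 (×33).
Σ = 14.582278. Dividing by the full population N = 83 gives P₁ = 0.176.

0.176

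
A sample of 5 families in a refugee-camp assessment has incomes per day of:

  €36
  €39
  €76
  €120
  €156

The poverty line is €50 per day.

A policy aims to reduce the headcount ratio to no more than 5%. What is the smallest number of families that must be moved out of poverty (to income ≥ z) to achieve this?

2

Currently q = 2 of N = 5 are below the line (H = 0.400).
A headcount ratio of at most 5% allows at most ⌊0.05 × 5⌋ = 0 poor families.
So at least 2 − 0 = 2 must be lifted.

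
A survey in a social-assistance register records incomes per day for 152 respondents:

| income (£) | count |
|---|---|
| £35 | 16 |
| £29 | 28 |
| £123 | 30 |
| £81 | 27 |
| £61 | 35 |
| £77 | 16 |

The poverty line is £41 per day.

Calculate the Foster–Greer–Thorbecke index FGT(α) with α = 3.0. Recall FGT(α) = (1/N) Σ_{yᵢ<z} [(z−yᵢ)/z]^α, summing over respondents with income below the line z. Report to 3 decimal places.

0.005

Incomes under z: 28×£29, 16×£35 (q = 44 of N = 152).
Relative gaps: (41−29)/41 = 0.2927 (×28); (41−35)/41 = 0.1463 (×16).
Raised to α = 3.0: 0.02507 (×28); 0.00313 (×16).
Sum = 0.752166; FGT(3.0) = 0.752166 / 152 = 0.005.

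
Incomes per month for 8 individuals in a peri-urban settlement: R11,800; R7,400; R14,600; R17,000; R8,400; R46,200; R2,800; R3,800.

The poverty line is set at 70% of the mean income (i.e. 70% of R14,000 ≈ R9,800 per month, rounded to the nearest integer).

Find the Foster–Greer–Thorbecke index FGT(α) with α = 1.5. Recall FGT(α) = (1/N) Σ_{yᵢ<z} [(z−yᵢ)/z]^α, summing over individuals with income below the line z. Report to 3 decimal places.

Below z: R2,800, R3,800, R7,400, R8,400 (q = 4 of N = 8).
Gap ratios (z−y)/z: (9800−2800)/9800 = 0.7143; (9800−3800)/9800 = 0.6122; (9800−7400)/9800 = 0.2449; (9800−8400)/9800 = 0.1429.
Raised to α = 1.5: 0.60368; 0.47906; 0.12119; 0.05399.
Sum = 1.257927; FGT(1.5) = 1.257927 / 8 = 0.157.

0.157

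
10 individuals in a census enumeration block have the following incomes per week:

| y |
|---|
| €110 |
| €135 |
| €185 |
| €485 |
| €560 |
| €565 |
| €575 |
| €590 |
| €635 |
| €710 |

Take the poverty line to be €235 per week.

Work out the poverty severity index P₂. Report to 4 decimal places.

0.0509

Below the line: €110, €135, €185 (q = 3 of N = 10).
Shortfall ratios: (235−110)/235 = 0.5319; (235−135)/235 = 0.4255; (235−185)/235 = 0.2128.
Squared: 0.2829; 0.1811; 0.0453.
Sum = 0.509280; P₂ = 0.509280 / 10 = 0.0509.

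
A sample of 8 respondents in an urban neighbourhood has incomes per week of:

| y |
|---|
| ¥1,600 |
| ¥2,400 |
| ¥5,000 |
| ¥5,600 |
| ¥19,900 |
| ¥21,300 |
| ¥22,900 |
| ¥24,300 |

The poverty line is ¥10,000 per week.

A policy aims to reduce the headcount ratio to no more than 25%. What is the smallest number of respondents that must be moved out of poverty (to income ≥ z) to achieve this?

Currently q = 4 of N = 8 are below the line (H = 0.500).
A headcount ratio of at most 25% allows at most ⌊0.25 × 8⌋ = 2 poor respondents.
So at least 4 − 2 = 2 must be lifted.

2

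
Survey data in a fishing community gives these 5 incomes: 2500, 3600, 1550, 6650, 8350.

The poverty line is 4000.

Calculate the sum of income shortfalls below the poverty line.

Below the line: 1550, 2500, 3600 (q = 3 of N = 5).
Individual gaps: 4000−1550 = 2450; 4000−2500 = 1500; 4000−3600 = 400.
Aggregate gap = 4350.

4350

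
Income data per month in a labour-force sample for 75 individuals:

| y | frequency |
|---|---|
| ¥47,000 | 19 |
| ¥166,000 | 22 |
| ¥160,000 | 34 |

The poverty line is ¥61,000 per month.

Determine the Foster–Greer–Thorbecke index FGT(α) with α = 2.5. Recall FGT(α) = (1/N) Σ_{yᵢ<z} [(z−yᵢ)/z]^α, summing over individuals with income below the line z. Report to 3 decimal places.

Below the line: 19×¥47,000 (q = 19 of N = 75).
Relative gaps: (61000−47000)/61000 = 0.2295 (×19).
Raised to α = 2.5: 0.02523 (×19).
Sum = 0.479456; FGT(2.5) = 0.479456 / 75 = 0.006.

0.006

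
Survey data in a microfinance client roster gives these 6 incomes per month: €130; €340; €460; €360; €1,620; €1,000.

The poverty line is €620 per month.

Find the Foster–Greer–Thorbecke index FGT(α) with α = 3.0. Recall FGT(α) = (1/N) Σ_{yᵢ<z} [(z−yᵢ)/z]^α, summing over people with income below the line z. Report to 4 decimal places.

Below the line: €130, €340, €360, €460 (q = 4 of N = 6).
Gap ratios (z−y)/z: (620−130)/620 = 0.7903; (620−340)/620 = 0.4516; (620−360)/620 = 0.4194; (620−460)/620 = 0.2581.
Raised to α = 3.0: 0.49364; 0.09211; 0.07375; 0.01719.
Sum = 0.676685; FGT(3.0) = 0.676685 / 6 = 0.1128.

0.1128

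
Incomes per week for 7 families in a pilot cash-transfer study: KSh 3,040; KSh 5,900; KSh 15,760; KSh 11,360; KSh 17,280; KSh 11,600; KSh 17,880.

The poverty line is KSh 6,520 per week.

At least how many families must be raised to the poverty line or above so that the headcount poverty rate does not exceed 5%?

Currently q = 2 of N = 7 are below the line (H = 0.286).
A headcount ratio of at most 5% allows at most ⌊0.05 × 7⌋ = 0 poor families.
So at least 2 − 0 = 2 must be lifted.

2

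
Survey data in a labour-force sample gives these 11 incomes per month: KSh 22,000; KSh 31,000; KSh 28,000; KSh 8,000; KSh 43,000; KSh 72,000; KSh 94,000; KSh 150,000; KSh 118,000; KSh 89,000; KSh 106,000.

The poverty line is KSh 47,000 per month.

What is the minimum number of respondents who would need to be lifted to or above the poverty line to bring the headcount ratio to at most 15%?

5 of the 11 respondents are poor, so H = 5/11 = 0.455.
A headcount ratio of at most 15% allows at most ⌊0.15 × 11⌋ = 1 poor respondents.
So at least 5 − 1 = 4 must be lifted.

4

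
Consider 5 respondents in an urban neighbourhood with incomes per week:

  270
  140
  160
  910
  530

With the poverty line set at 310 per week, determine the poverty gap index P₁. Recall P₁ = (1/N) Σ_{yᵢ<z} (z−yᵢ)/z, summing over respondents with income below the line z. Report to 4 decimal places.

0.2323

Incomes under z: 140, 160, 270 (q = 3 of N = 5).
Shortfall ratios: (310−140)/310 = 0.5484; (310−160)/310 = 0.4839; (310−270)/310 = 0.1290.
Sum of shortfalls = 1.161290; P₁ averages over all N: 1.161290 / 5 = 0.2323.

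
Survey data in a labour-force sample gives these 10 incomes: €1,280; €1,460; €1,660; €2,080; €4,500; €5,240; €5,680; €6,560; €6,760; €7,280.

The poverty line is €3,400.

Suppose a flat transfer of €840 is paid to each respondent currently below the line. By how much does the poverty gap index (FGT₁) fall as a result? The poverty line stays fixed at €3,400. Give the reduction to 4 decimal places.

Before: below the line — €1,280, €1,460, €1,660, €2,080; poverty gap index (FGT₁) = 0.209412.
After the €840 transfer: below the line — €2,120, €2,300, €2,500, €2,920; poverty gap index (FGT₁) = 0.110588.
Reduction = 0.209412 − 0.110588 = 0.0988.

0.0988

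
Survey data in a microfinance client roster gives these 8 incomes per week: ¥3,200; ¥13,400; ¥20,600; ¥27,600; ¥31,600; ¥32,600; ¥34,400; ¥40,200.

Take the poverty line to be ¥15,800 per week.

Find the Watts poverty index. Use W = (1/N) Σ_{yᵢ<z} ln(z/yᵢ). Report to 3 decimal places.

0.220

Incomes under z: ¥3,200, ¥13,400 (q = 2 of N = 8).
Log shortfalls: ln(15800/3200) = 1.5969; ln(15800/13400) = 0.1648.
W = 1.761614 / 8 = 0.220.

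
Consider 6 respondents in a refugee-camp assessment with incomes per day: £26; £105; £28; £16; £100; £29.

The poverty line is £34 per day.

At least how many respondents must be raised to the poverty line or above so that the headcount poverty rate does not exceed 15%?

4 of the 6 respondents are poor, so H = 4/6 = 0.667.
A headcount ratio of at most 15% allows at most ⌊0.15 × 6⌋ = 0 poor respondents.
So at least 4 − 0 = 4 must be lifted.

4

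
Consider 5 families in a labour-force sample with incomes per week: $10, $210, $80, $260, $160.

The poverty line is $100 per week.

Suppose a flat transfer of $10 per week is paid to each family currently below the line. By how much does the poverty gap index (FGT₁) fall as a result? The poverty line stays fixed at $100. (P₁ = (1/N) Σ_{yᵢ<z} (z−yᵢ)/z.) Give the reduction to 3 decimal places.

Before: below the line — $10, $80; poverty gap index (FGT₁) = 0.22000.
After the $10 transfer: below the line — $20, $90; poverty gap index (FGT₁) = 0.18000.
Reduction = 0.22000 − 0.18000 = 0.040.

0.040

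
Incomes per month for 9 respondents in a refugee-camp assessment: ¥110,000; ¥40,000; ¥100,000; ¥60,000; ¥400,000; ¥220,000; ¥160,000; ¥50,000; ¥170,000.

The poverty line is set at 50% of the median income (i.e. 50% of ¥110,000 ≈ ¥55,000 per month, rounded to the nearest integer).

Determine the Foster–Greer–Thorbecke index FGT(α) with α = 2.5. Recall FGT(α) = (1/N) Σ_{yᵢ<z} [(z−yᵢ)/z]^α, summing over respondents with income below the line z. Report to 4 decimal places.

Below the line: ¥40,000, ¥50,000 (q = 2 of N = 9).
Gap ratios (z−y)/z: (55000−40000)/55000 = 0.2727; (55000−50000)/55000 = 0.0909.
Raised to α = 2.5: 0.03884; 0.00249.
Sum = 0.041336; FGT(2.5) = 0.041336 / 9 = 0.0046.

0.0046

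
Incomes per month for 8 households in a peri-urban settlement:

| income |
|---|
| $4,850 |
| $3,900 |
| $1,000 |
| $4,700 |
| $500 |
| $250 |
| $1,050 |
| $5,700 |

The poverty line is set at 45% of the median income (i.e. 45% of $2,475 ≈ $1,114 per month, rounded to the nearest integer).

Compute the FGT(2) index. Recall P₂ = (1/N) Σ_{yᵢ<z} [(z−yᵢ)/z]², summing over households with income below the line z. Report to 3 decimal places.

Incomes under z: $250, $500, $1,000, $1,050 (q = 4 of N = 8).
Shortfall ratios: (1114−250)/1114 = 0.7756; (1114−500)/1114 = 0.5512; (1114−1000)/1114 = 0.1023; (1114−1050)/1114 = 0.0575.
Squared: 0.6015; 0.3038; 0.0105; 0.0033.
Sum = 0.919088; P₂ = 0.919088 / 8 = 0.115.

0.115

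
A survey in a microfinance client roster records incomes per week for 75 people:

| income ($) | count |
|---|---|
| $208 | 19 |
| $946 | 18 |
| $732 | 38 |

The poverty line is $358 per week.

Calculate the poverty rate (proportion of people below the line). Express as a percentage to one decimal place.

25.3%

19 of the 75 people have income below $358.
H = 19/75 = 25.3%.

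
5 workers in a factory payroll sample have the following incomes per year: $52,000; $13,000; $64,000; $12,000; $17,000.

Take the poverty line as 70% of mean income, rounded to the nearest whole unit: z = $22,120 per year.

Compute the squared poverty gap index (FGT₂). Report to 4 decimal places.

Poor units: $12,000, $13,000, $17,000 (q = 3 of N = 5).
Shortfall ratios: (22120−12000)/22120 = 0.4575; (22120−13000)/22120 = 0.4123; (22120−17000)/22120 = 0.2315.
Squared: 0.2093; 0.1700; 0.0536.
Sum = 0.432875; P₂ = 0.432875 / 5 = 0.0866.

0.0866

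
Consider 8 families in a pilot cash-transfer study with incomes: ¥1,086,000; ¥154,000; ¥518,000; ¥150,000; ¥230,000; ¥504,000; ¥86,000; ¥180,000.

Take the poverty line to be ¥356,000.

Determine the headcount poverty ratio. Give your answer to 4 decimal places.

5 of the 8 families have income below ¥356,000.
H = 5/8 = 0.6250.

0.6250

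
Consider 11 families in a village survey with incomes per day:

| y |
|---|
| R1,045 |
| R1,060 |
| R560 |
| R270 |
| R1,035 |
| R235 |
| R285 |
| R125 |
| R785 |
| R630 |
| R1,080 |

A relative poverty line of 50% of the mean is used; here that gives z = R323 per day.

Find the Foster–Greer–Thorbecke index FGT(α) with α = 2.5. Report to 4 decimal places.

0.0317

Incomes under z: R125, R235, R270, R285 (q = 4 of N = 11).
Gap ratios (z−y)/z: (323−125)/323 = 0.6130; (323−235)/323 = 0.2724; (323−270)/323 = 0.1641; (323−285)/323 = 0.1176.
Raised to α = 2.5: 0.29421; 0.03874; 0.01091; 0.00475.
Sum = 0.348607; FGT(2.5) = 0.348607 / 11 = 0.0317.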